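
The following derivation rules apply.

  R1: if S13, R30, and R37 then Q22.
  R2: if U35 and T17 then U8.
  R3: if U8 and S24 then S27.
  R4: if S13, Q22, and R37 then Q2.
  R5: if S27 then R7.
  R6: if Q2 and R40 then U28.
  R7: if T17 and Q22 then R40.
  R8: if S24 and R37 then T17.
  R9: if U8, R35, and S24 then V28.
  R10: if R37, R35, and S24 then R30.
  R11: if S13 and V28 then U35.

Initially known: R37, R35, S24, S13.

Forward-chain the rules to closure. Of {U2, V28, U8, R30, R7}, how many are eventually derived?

1

R37, R35, and S24 hold, so R30 follows (R10).
No rule produces U2, and it is not given.
V28 would need U8, R35, and S24 (R9), but U8 is never established.
U8 would need U35 and T17 (R2), but U35 is never established.
R30: reached.
R7 would need S27 (R5), but S27 is never established.
Reached: R30 — 1 of the 5.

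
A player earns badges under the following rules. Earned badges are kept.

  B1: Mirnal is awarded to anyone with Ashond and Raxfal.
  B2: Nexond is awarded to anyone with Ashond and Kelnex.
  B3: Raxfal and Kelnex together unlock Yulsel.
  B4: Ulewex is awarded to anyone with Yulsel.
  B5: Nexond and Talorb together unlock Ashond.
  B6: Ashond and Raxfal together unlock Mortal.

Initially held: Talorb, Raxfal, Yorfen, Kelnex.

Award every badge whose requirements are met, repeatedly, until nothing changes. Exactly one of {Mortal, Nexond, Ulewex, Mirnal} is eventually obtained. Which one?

With Raxfal and Kelnex, Yulsel is earned (B3).
With Yulsel, Ulewex is earned (B4).
Mortal would need Ashond and Raxfal (B6), but Ashond is never earned. Mirnal would need Ashond and Raxfal (B1), but Ashond is never earned. Nexond would need Ashond and Kelnex (B2), but Ashond is never earned.

Ulewex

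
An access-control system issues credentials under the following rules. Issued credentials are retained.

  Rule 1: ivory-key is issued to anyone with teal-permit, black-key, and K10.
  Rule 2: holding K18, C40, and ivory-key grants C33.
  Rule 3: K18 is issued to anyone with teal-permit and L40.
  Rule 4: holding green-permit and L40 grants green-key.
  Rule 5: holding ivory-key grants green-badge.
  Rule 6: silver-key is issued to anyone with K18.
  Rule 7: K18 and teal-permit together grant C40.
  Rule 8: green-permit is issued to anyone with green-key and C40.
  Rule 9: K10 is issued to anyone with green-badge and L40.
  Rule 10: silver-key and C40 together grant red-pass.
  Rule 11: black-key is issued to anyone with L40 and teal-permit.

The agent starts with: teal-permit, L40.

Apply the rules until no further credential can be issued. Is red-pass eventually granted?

Yes

Holding teal-permit and L40 grants K18 (Rule 3).
Holding K18 grants silver-key (Rule 6).
Holding K18 and teal-permit grants C40 (Rule 7).
Holding silver-key and C40 grants red-pass (Rule 10).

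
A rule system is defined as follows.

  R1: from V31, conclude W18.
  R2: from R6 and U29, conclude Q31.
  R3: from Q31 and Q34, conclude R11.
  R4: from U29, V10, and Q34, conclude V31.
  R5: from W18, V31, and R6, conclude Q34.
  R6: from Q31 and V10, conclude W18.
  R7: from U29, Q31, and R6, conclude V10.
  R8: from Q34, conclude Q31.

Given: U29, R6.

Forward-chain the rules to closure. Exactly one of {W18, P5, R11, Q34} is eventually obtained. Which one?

W18

R6 and U29 hold, so Q31 follows (R2).
From U29, Q31, and R6, R7 gives V10.
From Q31 and V10, R6 gives W18.
No rule produces P5, and it is not given. R11 would need Q31 and Q34 (R3), but Q34 is never established. Q34 would need W18, V31, and R6 (R5), but V31 is never established.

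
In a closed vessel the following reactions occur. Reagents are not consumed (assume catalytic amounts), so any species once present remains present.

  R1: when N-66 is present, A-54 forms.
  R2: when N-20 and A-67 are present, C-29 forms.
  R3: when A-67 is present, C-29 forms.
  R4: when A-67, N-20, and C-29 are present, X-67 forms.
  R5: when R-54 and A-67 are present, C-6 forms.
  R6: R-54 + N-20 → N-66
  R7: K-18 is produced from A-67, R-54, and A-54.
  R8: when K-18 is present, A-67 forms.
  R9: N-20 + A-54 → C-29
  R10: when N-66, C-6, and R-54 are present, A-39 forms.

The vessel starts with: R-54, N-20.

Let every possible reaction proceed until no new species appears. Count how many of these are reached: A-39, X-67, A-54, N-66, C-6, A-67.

2

R-54 and N-20 present → N-66 forms (R6).
N-66 present → A-54 forms (R1).
A-39 would need N-66, C-6, and R-54 (R10), but C-6 never forms.
X-67 would need A-67, N-20, and C-29 (R4), but A-67 never forms.
A-54: reached.
N-66: reached.
C-6 would need R-54 and A-67 (R5), but A-67 never forms.
A-67 would need K-18 (R8), but K-18 never forms.
Reached: A-54 and N-66 — 2 of the 6.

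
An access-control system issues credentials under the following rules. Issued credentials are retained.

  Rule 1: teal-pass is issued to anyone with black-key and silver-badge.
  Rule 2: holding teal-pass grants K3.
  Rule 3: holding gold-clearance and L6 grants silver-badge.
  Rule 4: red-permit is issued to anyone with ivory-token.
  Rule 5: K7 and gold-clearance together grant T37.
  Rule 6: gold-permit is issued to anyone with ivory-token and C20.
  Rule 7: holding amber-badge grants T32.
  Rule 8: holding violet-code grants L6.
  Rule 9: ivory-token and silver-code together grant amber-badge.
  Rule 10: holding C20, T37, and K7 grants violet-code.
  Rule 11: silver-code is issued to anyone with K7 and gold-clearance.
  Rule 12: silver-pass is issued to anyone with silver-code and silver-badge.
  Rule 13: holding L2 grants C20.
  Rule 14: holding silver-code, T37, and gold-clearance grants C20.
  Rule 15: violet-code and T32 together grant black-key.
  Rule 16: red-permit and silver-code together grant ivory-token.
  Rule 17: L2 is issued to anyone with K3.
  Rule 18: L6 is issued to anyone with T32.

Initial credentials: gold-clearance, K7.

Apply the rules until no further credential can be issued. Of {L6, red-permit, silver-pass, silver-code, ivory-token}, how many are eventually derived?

Holding K7 and gold-clearance grants silver-code (Rule 11).
Holding K7 and gold-clearance grants T37 (Rule 5).
Holding silver-code, T37, and gold-clearance grants C20 (Rule 14).
Holding C20, T37, and K7 grants violet-code (Rule 10).
Holding violet-code grants L6 (Rule 8).
Holding gold-clearance and L6 grants silver-badge (Rule 3).
Holding silver-code and silver-badge grants silver-pass (Rule 12).
L6: reached.
red-permit would need ivory-token (Rule 4), but ivory-token is never granted.
silver-pass: reached.
silver-code: reached.
ivory-token would need red-permit and silver-code (Rule 16), but red-permit is never granted.
Reached: L6, silver-pass, and silver-code — 3 of the 5.

3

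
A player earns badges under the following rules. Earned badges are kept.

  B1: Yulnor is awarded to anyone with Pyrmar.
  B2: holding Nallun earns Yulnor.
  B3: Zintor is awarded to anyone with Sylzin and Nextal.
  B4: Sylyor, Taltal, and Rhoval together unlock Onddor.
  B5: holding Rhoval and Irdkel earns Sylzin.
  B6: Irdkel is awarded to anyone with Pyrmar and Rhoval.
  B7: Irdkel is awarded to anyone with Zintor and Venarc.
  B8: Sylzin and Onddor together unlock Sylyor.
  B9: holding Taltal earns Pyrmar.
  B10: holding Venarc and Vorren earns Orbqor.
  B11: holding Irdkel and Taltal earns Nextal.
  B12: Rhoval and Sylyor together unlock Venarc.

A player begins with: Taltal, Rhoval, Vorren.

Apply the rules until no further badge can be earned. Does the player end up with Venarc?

Venarc would need Rhoval and Sylyor (B12), but Sylyor is never earned.

No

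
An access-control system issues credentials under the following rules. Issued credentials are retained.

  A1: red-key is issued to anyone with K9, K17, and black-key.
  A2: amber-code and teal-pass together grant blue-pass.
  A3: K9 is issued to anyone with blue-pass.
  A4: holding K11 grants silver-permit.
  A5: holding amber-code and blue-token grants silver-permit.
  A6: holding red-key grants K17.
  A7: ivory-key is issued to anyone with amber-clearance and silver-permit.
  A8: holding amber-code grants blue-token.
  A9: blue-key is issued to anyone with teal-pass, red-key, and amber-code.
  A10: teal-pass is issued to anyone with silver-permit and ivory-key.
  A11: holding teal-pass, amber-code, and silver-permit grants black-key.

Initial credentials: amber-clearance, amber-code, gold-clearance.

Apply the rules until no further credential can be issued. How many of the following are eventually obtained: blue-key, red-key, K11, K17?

blue-key would need teal-pass, red-key, and amber-code (A9), but red-key is never granted.
red-key would need K9, K17, and black-key (A1), but K17 is never granted.
No rule produces K11, and it is not given.
K17 would need red-key (A6), but red-key is never granted.
None of the 4 are reached.

0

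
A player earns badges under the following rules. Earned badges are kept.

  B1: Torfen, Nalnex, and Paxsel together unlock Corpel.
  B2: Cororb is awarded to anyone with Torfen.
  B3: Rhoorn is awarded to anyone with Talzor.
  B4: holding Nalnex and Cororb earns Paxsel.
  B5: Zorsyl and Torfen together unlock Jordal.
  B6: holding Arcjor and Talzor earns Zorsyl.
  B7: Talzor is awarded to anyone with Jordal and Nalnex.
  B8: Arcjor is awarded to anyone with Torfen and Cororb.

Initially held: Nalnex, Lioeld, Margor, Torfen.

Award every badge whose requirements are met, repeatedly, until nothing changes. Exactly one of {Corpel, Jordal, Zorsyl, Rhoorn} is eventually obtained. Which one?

Corpel

With Torfen, Cororb is earned (B2).
With Nalnex and Cororb, Paxsel is earned (B4).
With Torfen, Nalnex, and Paxsel, Corpel is earned (B1).
Jordal would need Zorsyl and Torfen (B5), but Zorsyl is never earned. Zorsyl would need Arcjor and Talzor (B6), but Talzor is never earned. Rhoorn would need Talzor (B3), but Talzor is never earned.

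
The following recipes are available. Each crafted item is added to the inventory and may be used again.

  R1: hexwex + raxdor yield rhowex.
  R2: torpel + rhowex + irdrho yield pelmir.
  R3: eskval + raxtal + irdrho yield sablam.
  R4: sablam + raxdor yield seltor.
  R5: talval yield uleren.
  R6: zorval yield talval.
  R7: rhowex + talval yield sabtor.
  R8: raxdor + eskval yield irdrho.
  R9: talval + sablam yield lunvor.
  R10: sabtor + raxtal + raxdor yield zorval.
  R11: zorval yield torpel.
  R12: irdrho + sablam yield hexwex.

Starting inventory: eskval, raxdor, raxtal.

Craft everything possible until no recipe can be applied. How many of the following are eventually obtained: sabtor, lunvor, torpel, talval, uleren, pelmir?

sabtor would need rhowex and talval (R7), but talval is never obtained.
lunvor would need talval and sablam (R9), but talval is never obtained.
torpel would need zorval (R11), but zorval is never obtained.
talval would need zorval (R6), but zorval is never obtained.
uleren would need talval (R5), but talval is never obtained.
pelmir would need torpel, rhowex, and irdrho (R2), but torpel is never obtained.
None of the 6 are reached.

0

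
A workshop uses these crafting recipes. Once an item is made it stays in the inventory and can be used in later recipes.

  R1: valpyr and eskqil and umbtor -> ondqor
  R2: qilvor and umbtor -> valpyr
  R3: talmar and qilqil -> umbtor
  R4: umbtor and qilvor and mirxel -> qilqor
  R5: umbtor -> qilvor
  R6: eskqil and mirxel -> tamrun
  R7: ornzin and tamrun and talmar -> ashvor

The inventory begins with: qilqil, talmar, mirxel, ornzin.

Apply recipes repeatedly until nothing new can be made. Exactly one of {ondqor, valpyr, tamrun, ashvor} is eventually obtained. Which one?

Using R3, talmar and qilqil make umbtor.
Using R5, umbtor makes qilvor.
Using R2, qilvor and umbtor make valpyr.
ondqor would need valpyr, eskqil, and umbtor (R1), but eskqil is never obtained. tamrun would need eskqil and mirxel (R6), but eskqil is never obtained. ashvor would need ornzin, tamrun, and talmar (R7), but tamrun is never obtained.

valpyr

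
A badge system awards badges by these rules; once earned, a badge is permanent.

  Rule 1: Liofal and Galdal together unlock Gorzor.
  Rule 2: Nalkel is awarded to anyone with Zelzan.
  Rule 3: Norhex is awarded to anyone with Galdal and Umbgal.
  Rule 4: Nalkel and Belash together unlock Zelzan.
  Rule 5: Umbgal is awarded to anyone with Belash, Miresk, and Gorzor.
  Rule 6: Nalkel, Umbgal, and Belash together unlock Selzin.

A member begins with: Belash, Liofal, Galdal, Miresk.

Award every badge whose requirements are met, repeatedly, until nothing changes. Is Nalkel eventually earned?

Nalkel would need Zelzan (Rule 2), but Zelzan is never earned.

No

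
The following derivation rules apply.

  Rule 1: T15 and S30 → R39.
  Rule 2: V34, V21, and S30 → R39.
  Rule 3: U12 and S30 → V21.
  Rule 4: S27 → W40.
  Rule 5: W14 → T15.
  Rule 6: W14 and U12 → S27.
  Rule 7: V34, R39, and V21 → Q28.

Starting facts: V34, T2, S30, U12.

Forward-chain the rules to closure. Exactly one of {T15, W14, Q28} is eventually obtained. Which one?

From U12 and S30, Rule 3 gives V21.
From V34, V21, and S30, Rule 2 gives R39.
V34, R39, and V21 hold, so Q28 follows (Rule 7).
No rule produces W14, and it is not given. T15 would need W14 (Rule 5), but W14 is never established.

Q28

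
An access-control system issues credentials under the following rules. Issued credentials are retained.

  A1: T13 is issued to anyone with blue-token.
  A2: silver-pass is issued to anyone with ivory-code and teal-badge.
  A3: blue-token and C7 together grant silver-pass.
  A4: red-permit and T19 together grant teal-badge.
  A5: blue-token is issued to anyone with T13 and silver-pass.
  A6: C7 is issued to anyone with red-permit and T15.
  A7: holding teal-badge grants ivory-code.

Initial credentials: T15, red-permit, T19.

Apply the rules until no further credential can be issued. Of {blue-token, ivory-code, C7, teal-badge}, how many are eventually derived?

3

Holding red-permit and T15 grants C7 (A6).
Holding red-permit and T19 grants teal-badge (A4).
Holding teal-badge grants ivory-code (A7).
blue-token would need T13 and silver-pass (A5), but T13 is never granted.
ivory-code: reached.
C7: reached.
teal-badge: reached.
Reached: ivory-code, C7, and teal-badge — 3 of the 4.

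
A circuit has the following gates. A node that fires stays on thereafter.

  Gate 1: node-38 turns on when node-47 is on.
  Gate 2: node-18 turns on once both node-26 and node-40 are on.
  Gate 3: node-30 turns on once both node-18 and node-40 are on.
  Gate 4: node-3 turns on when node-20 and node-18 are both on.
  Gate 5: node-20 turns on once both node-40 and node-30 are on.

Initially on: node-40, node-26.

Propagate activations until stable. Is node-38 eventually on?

No

node-38 would need node-47 (Gate 1), but node-47 never turns on.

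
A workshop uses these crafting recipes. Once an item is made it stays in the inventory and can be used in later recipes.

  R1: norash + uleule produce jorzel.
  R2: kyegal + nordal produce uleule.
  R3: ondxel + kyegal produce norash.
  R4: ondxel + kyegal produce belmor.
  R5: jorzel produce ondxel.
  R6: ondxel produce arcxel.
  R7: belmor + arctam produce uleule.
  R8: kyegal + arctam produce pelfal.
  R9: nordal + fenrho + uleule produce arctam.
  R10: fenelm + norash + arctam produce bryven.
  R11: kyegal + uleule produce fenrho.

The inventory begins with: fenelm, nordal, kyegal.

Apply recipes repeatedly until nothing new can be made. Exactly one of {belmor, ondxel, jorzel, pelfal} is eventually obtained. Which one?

pelfal

Using R2, kyegal and nordal make uleule.
Using R11, kyegal and uleule make fenrho.
nordal + fenrho + uleule → arctam (R9).
Using R8, kyegal and arctam make pelfal.
ondxel would need jorzel (R5), but jorzel is never obtained. belmor would need ondxel and kyegal (R4), but ondxel is never obtained. jorzel would need norash and uleule (R1), but norash is never obtained.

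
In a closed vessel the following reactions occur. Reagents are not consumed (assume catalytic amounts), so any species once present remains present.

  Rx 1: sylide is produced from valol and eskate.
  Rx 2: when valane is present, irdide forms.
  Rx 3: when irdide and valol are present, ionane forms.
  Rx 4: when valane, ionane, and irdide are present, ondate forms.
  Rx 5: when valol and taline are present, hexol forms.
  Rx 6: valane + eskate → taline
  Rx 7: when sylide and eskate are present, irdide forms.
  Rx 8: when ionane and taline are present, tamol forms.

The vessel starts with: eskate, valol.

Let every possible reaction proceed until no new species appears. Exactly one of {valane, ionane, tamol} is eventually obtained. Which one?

valol and eskate present → sylide forms (Rx 1).
sylide and eskate present → irdide forms (Rx 7).
irdide and valol present → ionane forms (Rx 3).
No rule produces valane, and it is not given. tamol would need ionane and taline (Rx 8), but taline never forms.

ionane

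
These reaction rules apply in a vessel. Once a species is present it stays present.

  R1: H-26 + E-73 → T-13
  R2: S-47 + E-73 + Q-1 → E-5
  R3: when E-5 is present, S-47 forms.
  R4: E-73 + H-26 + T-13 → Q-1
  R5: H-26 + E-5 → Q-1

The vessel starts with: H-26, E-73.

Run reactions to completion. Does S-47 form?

S-47 would need E-5 (R3), but E-5 never forms.

No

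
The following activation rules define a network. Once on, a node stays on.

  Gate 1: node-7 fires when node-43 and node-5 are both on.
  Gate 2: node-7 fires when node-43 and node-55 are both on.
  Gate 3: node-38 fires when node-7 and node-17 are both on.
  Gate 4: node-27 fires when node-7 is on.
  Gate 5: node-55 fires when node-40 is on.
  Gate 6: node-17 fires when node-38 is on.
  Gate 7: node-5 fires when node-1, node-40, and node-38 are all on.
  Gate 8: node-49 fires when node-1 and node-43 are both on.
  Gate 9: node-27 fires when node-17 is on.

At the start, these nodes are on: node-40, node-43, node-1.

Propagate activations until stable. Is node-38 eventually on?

node-38 would need node-7 and node-17 (Gate 3), but node-17 never turns on.

No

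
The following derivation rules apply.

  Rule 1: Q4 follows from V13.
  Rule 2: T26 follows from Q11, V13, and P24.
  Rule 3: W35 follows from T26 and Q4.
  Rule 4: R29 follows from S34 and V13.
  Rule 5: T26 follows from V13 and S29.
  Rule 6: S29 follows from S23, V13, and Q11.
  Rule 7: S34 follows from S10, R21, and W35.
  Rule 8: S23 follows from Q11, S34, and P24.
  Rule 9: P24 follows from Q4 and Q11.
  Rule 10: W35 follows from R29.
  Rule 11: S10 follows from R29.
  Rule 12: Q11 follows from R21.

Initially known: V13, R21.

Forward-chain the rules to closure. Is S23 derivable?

No

S23 would need Q11, S34, and P24 (Rule 8), but S34 is never established.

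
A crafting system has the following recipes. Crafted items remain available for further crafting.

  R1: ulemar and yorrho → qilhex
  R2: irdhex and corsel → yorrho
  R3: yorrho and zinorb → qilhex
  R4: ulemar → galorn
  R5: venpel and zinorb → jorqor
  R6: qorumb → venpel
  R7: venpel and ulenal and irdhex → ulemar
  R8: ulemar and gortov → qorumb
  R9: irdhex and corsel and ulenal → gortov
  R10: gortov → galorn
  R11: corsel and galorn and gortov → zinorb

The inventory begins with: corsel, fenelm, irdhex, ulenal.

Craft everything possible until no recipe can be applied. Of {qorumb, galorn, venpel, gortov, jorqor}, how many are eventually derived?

2

irdhex and corsel and ulenal → gortov (R9).
Using R10, gortov makes galorn.
qorumb would need ulemar and gortov (R8), but ulemar is never obtained.
galorn: reached.
venpel would need qorumb (R6), but qorumb is never obtained.
gortov: reached.
jorqor would need venpel and zinorb (R5), but venpel is never obtained.
Reached: galorn and gortov — 2 of the 5.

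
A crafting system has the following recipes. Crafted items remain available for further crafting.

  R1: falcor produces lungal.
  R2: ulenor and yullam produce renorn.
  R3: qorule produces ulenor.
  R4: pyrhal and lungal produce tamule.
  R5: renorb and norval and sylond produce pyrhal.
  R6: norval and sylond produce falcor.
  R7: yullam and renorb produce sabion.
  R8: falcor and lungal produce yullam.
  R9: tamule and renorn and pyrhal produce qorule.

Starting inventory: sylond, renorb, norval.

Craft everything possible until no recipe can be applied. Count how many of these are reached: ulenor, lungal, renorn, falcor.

Using R6, norval and sylond make falcor.
Using R1, falcor makes lungal.
ulenor would need qorule (R3), but qorule is never obtained.
lungal: reached.
renorn would need ulenor and yullam (R2), but ulenor is never obtained.
falcor: reached.
Reached: lungal and falcor — 2 of the 4.

2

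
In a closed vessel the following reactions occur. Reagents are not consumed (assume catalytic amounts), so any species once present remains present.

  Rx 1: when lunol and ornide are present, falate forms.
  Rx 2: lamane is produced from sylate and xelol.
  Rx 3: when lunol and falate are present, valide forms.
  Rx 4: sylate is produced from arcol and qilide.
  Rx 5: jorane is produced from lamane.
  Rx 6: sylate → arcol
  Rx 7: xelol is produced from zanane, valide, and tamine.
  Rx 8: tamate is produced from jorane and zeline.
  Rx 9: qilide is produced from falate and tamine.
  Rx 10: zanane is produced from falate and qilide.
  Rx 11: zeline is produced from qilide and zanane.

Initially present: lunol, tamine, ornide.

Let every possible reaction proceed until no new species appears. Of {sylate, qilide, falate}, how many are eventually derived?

lunol and ornide present → falate forms (Rx 1).
falate and tamine present → qilide forms (Rx 9).
sylate would need arcol and qilide (Rx 4), but arcol never forms.
qilide: reached.
falate: reached.
Reached: qilide and falate — 2 of the 3.

2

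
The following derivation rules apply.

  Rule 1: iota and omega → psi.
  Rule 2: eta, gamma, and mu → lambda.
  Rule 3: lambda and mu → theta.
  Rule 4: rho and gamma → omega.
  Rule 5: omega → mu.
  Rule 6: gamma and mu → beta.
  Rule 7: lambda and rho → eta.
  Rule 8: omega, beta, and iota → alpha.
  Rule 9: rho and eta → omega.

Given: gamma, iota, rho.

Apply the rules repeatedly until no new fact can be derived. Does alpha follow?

Yes

rho and gamma hold, so omega follows (Rule 4).
omega holds, so mu follows (Rule 5).
From gamma and mu, Rule 6 gives beta.
From omega, beta, and iota, Rule 8 gives alpha.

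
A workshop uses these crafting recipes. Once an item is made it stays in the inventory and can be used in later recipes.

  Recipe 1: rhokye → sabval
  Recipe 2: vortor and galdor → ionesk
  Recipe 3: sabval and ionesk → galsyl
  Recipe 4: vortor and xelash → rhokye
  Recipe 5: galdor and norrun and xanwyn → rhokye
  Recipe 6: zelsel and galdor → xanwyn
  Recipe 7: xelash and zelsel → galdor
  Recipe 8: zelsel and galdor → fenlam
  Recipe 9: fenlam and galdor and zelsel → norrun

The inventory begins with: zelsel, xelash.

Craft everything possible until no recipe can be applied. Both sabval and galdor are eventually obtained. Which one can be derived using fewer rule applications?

galdor: Using Recipe 7, xelash and zelsel make galdor. [1 rule application]
sabval: Using Recipe 7, xelash and zelsel make galdor. zelsel and galdor → fenlam (Recipe 8). zelsel and galdor → xanwyn (Recipe 6). fenlam and galdor and zelsel → norrun (Recipe 9). galdor and norrun and xanwyn → rhokye (Recipe 5). Using Recipe 1, rhokye makes sabval. [6 rule applications]
galdor needs fewer.

galdor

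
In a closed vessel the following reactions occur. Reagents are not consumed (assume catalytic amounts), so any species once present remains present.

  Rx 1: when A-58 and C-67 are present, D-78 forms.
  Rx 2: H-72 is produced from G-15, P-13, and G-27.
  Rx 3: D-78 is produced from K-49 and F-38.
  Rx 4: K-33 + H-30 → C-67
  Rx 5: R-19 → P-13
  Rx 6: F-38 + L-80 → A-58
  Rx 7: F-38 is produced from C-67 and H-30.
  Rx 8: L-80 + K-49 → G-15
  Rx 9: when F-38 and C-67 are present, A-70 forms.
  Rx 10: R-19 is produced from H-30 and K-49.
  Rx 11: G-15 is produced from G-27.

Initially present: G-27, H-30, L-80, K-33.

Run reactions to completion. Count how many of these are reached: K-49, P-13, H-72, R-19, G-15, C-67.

K-33 and H-30 present → C-67 forms (Rx 4).
G-27 present → G-15 forms (Rx 11).
No rule produces K-49, and it is not given.
P-13 would need R-19 (Rx 5), but R-19 never forms.
H-72 would need G-15, P-13, and G-27 (Rx 2), but P-13 never forms.
R-19 would need H-30 and K-49 (Rx 10), but K-49 never forms.
G-15: reached.
C-67: reached.
Reached: G-15 and C-67 — 2 of the 6.

2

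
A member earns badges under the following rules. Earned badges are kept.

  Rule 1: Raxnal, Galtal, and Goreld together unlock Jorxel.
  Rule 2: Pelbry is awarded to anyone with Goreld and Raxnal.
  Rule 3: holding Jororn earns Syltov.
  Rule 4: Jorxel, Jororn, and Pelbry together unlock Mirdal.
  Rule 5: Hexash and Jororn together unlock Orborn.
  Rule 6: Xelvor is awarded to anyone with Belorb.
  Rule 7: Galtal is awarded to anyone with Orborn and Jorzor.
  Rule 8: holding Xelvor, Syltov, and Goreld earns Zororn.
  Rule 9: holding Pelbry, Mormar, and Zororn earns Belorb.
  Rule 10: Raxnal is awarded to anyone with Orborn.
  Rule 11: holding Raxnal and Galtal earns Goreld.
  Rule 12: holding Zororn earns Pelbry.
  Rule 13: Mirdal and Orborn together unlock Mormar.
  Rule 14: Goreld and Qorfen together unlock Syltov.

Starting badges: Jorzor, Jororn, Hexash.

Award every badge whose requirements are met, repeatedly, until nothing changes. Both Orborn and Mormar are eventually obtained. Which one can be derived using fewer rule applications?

Orborn

Orborn: With Hexash and Jororn, Orborn is earned (Rule 5). [1 rule application]
Mormar: With Hexash and Jororn, Orborn is earned (Rule 5). With Orborn and Jorzor, Galtal is earned (Rule 7). With Orborn, Raxnal is earned (Rule 10). With Raxnal and Galtal, Goreld is earned (Rule 11). With Raxnal, Galtal, and Goreld, Jorxel is earned (Rule 1). With Goreld and Raxnal, Pelbry is earned (Rule 2). With Jorxel, Jororn, and Pelbry, Mirdal is earned (Rule 4). With Mirdal and Orborn, Mormar is earned (Rule 13). [8 rule applications]
Orborn needs fewer.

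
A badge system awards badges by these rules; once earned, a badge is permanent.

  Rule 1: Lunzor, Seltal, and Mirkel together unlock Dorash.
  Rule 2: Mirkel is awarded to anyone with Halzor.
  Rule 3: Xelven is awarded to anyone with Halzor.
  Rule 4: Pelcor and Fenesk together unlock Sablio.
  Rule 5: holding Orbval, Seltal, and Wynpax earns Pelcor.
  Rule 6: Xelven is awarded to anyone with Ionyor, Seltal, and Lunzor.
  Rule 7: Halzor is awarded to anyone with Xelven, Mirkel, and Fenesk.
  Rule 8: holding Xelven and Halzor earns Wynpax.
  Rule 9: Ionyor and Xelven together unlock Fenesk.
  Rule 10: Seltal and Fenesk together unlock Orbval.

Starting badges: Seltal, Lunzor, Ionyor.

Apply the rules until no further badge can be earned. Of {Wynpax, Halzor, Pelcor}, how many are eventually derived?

Wynpax would need Xelven and Halzor (Rule 8), but Halzor is never earned.
Halzor would need Xelven, Mirkel, and Fenesk (Rule 7), but Mirkel is never earned.
Pelcor would need Orbval, Seltal, and Wynpax (Rule 5), but Wynpax is never earned.
None of the 3 are reached.

0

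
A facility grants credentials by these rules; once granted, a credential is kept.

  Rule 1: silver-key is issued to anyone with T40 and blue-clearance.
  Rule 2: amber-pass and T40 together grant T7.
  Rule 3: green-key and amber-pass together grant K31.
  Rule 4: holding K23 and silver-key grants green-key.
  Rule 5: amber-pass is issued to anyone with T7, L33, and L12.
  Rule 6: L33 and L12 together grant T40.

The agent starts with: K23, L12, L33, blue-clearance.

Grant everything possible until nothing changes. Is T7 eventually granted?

T7 would need amber-pass and T40 (Rule 2), but amber-pass is never granted.

No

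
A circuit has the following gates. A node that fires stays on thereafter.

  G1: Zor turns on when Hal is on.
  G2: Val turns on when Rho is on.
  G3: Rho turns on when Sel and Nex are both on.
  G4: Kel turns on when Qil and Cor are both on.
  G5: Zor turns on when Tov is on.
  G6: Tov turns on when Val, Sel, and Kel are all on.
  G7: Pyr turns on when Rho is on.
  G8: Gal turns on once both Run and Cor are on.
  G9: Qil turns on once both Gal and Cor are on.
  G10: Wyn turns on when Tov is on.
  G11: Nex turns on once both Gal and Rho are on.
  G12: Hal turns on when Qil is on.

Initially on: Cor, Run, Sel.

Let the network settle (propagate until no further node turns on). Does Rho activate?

No

Rho would need Sel and Nex (G3), but Nex never turns on.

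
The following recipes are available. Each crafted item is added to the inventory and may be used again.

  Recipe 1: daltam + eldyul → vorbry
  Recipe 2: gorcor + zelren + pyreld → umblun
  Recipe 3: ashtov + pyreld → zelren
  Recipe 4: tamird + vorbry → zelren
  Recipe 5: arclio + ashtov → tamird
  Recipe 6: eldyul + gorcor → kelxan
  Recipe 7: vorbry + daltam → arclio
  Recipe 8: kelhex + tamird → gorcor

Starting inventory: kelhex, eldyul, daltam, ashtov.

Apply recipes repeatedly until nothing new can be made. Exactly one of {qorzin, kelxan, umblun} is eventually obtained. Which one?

Using Recipe 1, daltam and eldyul make vorbry.
vorbry + daltam → arclio (Recipe 7).
arclio + ashtov → tamird (Recipe 5).
kelhex + tamird → gorcor (Recipe 8).
eldyul + gorcor → kelxan (Recipe 6).
No rule produces qorzin, and it is not given. umblun would need gorcor, zelren, and pyreld (Recipe 2), but pyreld is never obtained.

kelxan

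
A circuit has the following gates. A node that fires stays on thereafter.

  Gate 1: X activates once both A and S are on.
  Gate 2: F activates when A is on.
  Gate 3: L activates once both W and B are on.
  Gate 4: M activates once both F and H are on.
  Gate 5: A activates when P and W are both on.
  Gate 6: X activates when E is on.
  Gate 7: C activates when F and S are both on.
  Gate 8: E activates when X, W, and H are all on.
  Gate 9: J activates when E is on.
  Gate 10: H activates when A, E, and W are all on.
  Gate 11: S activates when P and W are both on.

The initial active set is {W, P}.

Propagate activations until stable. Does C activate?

Yes

P and W are on, so S activates (Gate 11).
Gate 5: P and W on → A on.
A is on, so F activates (Gate 2).
F and S are on, so C activates (Gate 7).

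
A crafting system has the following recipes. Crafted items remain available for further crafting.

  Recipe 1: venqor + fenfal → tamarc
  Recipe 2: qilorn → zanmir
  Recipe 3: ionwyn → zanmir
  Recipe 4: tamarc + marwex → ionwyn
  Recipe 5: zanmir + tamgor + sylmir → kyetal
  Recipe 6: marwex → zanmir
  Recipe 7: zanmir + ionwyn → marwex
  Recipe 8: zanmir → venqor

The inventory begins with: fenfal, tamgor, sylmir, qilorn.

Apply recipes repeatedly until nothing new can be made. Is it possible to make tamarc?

Yes

qilorn → zanmir (Recipe 2).
zanmir → venqor (Recipe 8).
Using Recipe 1, venqor and fenfal make tamarc.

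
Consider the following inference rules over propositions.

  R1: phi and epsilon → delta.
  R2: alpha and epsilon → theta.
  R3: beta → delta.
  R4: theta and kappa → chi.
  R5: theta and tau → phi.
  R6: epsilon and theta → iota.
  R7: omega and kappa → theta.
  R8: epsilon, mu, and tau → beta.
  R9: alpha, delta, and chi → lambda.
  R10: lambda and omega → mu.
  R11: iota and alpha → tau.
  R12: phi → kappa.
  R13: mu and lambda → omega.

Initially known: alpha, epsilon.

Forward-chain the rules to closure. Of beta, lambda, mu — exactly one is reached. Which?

lambda

From alpha and epsilon, R2 gives theta.
epsilon and theta hold, so iota follows (R6).
iota and alpha hold, so tau follows (R11).
From theta and tau, R5 gives phi.
phi and epsilon hold, so delta follows (R1).
From phi, R12 gives kappa.
From theta and kappa, R4 gives chi.
From alpha, delta, and chi, R9 gives lambda.
beta would need epsilon, mu, and tau (R8), but mu is never established. mu would need lambda and omega (R10), but omega is never established.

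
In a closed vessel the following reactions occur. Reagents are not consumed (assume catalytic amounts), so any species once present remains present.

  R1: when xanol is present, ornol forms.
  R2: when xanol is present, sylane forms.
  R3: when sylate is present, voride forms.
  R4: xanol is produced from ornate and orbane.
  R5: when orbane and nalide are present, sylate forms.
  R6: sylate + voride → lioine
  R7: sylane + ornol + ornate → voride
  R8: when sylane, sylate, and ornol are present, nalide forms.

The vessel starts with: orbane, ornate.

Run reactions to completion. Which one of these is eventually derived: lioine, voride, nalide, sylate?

ornate and orbane present → xanol forms (R4).
xanol present → ornol forms (R1).
xanol present → sylane forms (R2).
sylane, ornol, and ornate present → voride forms (R7).
lioine would need sylate and voride (R6), but sylate never forms. nalide would need sylane, sylate, and ornol (R8), but sylate never forms. sylate would need orbane and nalide (R5), but nalide never forms.

voride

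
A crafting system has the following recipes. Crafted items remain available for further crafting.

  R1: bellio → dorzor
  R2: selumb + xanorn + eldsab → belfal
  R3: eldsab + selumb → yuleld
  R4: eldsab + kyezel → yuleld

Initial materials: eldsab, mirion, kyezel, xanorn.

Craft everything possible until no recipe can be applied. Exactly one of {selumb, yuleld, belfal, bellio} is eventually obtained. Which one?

yuleld

Using R4, eldsab and kyezel make yuleld.
No rule produces selumb, and it is not given. No rule produces bellio, and it is not given. belfal would need selumb, xanorn, and eldsab (R2), but selumb is never obtained.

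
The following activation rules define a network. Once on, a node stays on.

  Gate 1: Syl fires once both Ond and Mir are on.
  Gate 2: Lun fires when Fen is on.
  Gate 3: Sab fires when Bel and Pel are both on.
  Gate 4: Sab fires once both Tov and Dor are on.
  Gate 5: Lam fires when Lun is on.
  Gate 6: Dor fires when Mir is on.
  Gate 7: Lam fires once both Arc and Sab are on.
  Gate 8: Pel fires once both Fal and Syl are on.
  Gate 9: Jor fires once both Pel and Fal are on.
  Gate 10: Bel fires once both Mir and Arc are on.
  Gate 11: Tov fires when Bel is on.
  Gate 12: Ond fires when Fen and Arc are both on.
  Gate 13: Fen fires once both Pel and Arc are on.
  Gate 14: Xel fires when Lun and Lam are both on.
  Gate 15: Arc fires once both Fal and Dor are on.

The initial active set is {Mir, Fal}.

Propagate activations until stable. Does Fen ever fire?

No

Fen would need Pel and Arc (Gate 13), but Pel never turns on.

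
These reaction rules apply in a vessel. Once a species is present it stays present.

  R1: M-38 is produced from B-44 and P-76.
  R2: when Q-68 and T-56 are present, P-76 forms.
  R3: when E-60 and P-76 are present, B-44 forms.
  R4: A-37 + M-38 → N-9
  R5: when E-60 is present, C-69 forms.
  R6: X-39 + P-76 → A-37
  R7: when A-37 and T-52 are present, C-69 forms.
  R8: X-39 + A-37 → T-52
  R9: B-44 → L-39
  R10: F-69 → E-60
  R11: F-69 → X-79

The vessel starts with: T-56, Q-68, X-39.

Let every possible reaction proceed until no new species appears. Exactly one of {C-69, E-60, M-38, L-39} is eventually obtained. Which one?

Q-68 and T-56 present → P-76 forms (R2).
X-39 and P-76 present → A-37 forms (R6).
X-39 and A-37 present → T-52 forms (R8).
A-37 and T-52 present → C-69 forms (R7).
M-38 would need B-44 and P-76 (R1), but B-44 never forms. E-60 would need F-69 (R10), but F-69 never forms. L-39 would need B-44 (R9), but B-44 never forms.

C-69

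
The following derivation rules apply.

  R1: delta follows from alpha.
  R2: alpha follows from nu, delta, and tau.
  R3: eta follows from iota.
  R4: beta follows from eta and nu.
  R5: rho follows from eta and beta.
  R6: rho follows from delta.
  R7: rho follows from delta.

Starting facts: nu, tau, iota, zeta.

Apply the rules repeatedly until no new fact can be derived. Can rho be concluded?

Yes

iota holds, so eta follows (R3).
eta and nu hold, so beta follows (R4).
From eta and beta, R5 gives rho.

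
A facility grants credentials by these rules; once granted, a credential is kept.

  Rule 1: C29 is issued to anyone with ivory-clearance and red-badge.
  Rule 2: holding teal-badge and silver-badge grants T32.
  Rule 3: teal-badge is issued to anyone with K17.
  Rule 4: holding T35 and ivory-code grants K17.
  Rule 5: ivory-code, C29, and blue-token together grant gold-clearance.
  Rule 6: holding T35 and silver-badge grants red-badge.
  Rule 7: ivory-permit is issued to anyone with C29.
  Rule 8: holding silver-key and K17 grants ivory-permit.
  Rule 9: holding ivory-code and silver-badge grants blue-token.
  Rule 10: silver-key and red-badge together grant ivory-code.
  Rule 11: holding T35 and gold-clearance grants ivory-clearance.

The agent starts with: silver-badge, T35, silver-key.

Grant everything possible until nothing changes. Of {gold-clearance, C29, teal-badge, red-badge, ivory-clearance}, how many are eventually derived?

Holding T35 and silver-badge grants red-badge (Rule 6).
Holding silver-key and red-badge grants ivory-code (Rule 10).
Holding T35 and ivory-code grants K17 (Rule 4).
Holding K17 grants teal-badge (Rule 3).
gold-clearance would need ivory-code, C29, and blue-token (Rule 5), but C29 is never granted.
C29 would need ivory-clearance and red-badge (Rule 1), but ivory-clearance is never granted.
teal-badge: reached.
red-badge: reached.
ivory-clearance would need T35 and gold-clearance (Rule 11), but gold-clearance is never granted.
Reached: teal-badge and red-badge — 2 of the 5.

2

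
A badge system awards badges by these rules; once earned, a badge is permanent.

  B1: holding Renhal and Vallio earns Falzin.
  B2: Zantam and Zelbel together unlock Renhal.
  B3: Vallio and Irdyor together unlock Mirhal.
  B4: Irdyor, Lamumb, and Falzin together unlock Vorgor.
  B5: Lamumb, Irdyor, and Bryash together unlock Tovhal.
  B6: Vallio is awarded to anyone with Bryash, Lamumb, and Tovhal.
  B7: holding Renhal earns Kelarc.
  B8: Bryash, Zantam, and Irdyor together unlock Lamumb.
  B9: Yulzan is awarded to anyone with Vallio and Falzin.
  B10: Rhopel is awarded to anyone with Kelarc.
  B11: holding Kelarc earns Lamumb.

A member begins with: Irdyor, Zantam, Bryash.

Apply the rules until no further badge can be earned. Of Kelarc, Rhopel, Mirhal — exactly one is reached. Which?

With Bryash, Zantam, and Irdyor, Lamumb is earned (B8).
With Lamumb, Irdyor, and Bryash, Tovhal is earned (B5).
With Bryash, Lamumb, and Tovhal, Vallio is earned (B6).
With Vallio and Irdyor, Mirhal is earned (B3).
Rhopel would need Kelarc (B10), but Kelarc is never earned. Kelarc would need Renhal (B7), but Renhal is never earned.

Mirhal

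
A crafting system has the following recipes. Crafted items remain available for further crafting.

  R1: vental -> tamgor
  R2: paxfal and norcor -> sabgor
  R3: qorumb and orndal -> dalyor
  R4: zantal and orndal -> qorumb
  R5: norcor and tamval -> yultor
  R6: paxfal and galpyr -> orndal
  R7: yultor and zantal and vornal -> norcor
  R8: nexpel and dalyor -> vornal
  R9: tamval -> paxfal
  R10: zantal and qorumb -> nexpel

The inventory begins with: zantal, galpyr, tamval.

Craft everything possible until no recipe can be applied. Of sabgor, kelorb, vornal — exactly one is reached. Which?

vornal

tamval -> paxfal (R9).
paxfal and galpyr -> orndal (R6).
Using R4, zantal and orndal make qorumb.
qorumb and orndal -> dalyor (R3).
zantal and qorumb -> nexpel (R10).
Using R8, nexpel and dalyor make vornal.
No rule produces kelorb, and it is not given. sabgor would need paxfal and norcor (R2), but norcor is never obtained.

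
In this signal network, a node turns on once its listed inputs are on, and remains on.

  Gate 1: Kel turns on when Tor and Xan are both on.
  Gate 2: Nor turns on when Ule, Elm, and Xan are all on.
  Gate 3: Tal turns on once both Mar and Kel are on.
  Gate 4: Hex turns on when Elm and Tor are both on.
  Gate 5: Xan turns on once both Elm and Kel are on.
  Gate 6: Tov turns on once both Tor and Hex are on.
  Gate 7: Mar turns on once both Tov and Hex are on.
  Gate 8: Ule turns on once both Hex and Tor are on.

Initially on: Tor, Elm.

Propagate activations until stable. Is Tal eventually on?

No

Tal would need Mar and Kel (Gate 3), but Kel never turns on.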